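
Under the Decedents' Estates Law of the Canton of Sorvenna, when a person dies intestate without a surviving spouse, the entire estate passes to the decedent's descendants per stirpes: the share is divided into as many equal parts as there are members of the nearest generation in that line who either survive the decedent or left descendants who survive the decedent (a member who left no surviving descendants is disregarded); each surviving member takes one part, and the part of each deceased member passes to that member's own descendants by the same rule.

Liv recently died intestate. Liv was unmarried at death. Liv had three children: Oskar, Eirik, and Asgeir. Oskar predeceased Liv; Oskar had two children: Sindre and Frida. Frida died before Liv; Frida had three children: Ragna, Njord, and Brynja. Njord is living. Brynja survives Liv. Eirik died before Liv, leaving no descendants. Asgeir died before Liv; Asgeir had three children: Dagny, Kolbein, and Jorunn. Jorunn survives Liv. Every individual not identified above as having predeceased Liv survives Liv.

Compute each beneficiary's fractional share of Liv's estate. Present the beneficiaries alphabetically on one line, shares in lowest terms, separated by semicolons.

There is no surviving spouse, so the entire estate passes to Liv's descendants per stirpes.
Eirik left no surviving issue, so that branch lapses and is disregarded.
The estate is divided into 2 equal shares of 1/2 among Oskar, Asgeir.
Oskar predeceased; the 1/2 allotted to Oskar's branch passes to Oskar's issue by representation.
The 1/2 is divided into 2 equal shares of 1/4 among Sindre, Frida.
Sindre is living and takes 1/4.
Frida predeceased; the 1/4 allotted to Frida's branch passes to Frida's issue by representation.
The 1/4 is divided into 3 equal shares of 1/12 among Ragna, Njord, Brynja.
Ragna is living and takes 1/12.
Njord is living and takes 1/12.
Brynja is living and takes 1/12.
Asgeir predeceased; the 1/2 allotted to Asgeir's branch passes to Asgeir's issue by representation.
The 1/2 is divided into 3 equal shares of 1/6 among Dagny, Kolbein, Jorunn.
Dagny is living and takes 1/6.
Kolbein is living and takes 1/6.
Jorunn is living and takes 1/6.

Brynja 1/12; Dagny 1/6; Jorunn 1/6; Kolbein 1/6; Njord 1/12; Ragna 1/12; Sindre 1/4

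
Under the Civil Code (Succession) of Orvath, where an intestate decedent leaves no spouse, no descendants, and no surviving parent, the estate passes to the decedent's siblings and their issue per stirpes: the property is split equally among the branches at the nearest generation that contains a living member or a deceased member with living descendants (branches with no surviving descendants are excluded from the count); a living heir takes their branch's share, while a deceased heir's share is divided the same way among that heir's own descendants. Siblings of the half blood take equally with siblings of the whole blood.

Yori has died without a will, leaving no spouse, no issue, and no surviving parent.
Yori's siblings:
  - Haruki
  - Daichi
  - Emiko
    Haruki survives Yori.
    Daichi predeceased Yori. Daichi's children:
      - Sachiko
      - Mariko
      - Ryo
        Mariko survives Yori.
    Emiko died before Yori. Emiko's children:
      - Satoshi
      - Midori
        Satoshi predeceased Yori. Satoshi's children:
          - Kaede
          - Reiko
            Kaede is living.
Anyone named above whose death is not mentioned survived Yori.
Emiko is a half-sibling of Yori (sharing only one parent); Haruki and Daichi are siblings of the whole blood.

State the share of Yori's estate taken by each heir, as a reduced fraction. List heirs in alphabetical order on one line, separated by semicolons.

Haruki 1/3; Kaede 1/12; Mariko 1/9; Midori 1/6; Reiko 1/12; Ryo 1/9; Sachiko 1/9

No spouse, descendants, or parent survives, so the estate passes to Yori's siblings per stirpes.
Half-blood and whole-blood siblings take equally under the stated rule.
The estate is divided into 3 equal shares of 1/3 among Haruki, Daichi, Emiko.
Haruki is living and takes 1/3.
Daichi predeceased; the 1/3 allotted to Daichi's branch passes to Daichi's issue by representation.
The 1/3 is divided into 3 equal shares of 1/9 among Sachiko, Mariko, Ryo.
Sachiko is living and takes 1/9.
Mariko is living and takes 1/9.
Ryo is living and takes 1/9.
Emiko predeceased; the 1/3 allotted to Emiko's branch passes to Emiko's issue by representation.
The 1/3 is divided into 2 equal shares of 1/6 among Satoshi, Midori.
Satoshi predeceased; the 1/6 allotted to Satoshi's branch passes to Satoshi's issue by representation.
The 1/6 is divided into 2 equal shares of 1/12 among Kaede, Reiko.
Kaede is living and takes 1/12.
Reiko is living and takes 1/12.
Midori is living and takes 1/6.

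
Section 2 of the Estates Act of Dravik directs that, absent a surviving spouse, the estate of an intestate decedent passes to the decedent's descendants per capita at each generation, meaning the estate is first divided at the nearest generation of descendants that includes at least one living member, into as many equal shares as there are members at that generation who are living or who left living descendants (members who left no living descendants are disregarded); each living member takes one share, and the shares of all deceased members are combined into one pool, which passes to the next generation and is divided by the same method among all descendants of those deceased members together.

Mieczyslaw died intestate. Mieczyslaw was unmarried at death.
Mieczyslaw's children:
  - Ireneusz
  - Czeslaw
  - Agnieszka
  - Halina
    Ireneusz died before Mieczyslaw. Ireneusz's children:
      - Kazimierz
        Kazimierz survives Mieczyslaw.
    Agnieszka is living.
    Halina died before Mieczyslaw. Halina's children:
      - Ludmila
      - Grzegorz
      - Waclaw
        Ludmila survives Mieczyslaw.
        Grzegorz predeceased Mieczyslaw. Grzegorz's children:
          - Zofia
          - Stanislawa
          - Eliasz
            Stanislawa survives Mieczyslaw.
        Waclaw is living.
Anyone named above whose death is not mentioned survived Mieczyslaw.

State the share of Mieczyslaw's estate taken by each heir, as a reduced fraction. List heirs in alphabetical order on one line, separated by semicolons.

There is no surviving spouse, so the entire estate passes to Mieczyslaw's descendants per capita at each generation.
At generation 1 (Ireneusz, Czeslaw, Agnieszka, Halina) there are 4 shares of (1)/4 = 1/4 each.
Living: Czeslaw and Agnieszka — each takes 1/4.
Deceased: Ireneusz and Halina. Their combined 1/2 is pooled and carried to generation 2.
At generation 2 (Kazimierz, Ludmila, Grzegorz, Waclaw) there are 4 shares of (1/2)/4 = 1/8 each.
Living: Kazimierz, Ludmila, and Waclaw — each takes 1/8.
Deceased: Grzegorz. That 1/8 share is carried to generation 3.
At generation 3 (Zofia, Stanislawa, Eliasz) there are 3 shares of (1/8)/3 = 1/24 each.
Living: Zofia, Stanislawa, and Eliasz — each takes 1/24.

Agnieszka 1/4; Czeslaw 1/4; Eliasz 1/24; Kazimierz 1/8; Ludmila 1/8; Stanislawa 1/24; Waclaw 1/8; Zofia 1/24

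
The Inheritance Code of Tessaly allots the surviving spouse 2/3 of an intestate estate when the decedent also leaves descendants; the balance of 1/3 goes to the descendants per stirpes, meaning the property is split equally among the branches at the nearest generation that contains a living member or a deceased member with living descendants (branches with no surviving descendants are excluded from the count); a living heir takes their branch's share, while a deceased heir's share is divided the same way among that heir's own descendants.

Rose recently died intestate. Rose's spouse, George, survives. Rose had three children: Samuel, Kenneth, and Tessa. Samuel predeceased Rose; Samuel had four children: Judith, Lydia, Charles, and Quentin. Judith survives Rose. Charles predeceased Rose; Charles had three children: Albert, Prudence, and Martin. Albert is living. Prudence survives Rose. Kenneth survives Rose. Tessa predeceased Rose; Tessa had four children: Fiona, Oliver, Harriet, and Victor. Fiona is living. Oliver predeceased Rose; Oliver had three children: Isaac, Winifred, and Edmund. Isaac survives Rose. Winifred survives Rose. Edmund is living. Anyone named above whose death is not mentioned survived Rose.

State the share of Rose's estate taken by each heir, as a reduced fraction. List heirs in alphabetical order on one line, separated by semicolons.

Albert 1/108; Edmund 1/108; Fiona 1/36; George 2/3; Harriet 1/36; Isaac 1/108; Judith 1/36; Kenneth 1/9; Lydia 1/36; Martin 1/108; Prudence 1/108; Quentin 1/36; Victor 1/36; Winifred 1/108

George, as surviving spouse, takes 2/3.
The remaining 1/3 passes to Rose's descendants per stirpes.
The 1/3 is divided into 3 equal shares of 1/9 among Samuel, Kenneth, Tessa.
Samuel predeceased; the 1/9 allotted to Samuel's branch passes to Samuel's issue by representation.
The 1/9 is divided into 4 equal shares of 1/36 among Judith, Lydia, Charles, Quentin.
Judith is living and takes 1/36.
Lydia is living and takes 1/36.
Charles predeceased; the 1/36 allotted to Charles's branch passes to Charles's issue by representation.
The 1/36 is divided into 3 equal shares of 1/108 among Albert, Prudence, Martin.
Albert is living and takes 1/108.
Prudence is living and takes 1/108.
Martin is living and takes 1/108.
Quentin is living and takes 1/36.
Kenneth is living and takes 1/9.
Tessa predeceased; the 1/9 allotted to Tessa's branch passes to Tessa's issue by representation.
The 1/9 is divided into 4 equal shares of 1/36 among Fiona, Oliver, Harriet, Victor.
Fiona is living and takes 1/36.
Oliver predeceased; the 1/36 allotted to Oliver's branch passes to Oliver's issue by representation.
The 1/36 is divided into 3 equal shares of 1/108 among Isaac, Winifred, Edmund.
Isaac is living and takes 1/108.
Winifred is living and takes 1/108.
Edmund is living and takes 1/108.
Harriet is living and takes 1/36.
Victor is living and takes 1/36.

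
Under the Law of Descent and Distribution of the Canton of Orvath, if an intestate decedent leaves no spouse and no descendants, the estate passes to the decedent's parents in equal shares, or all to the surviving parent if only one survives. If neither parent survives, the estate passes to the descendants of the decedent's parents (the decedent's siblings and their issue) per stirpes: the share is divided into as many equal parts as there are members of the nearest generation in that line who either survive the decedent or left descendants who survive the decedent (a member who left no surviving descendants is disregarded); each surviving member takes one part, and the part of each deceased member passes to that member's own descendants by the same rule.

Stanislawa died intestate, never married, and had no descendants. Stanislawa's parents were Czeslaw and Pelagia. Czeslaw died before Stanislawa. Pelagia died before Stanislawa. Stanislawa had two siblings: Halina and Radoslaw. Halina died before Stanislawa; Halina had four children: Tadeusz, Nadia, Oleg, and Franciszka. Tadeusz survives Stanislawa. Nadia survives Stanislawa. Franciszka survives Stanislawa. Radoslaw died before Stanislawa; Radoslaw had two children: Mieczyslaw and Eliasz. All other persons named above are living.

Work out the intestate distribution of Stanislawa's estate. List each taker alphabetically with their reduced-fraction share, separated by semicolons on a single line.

Eliasz 1/4; Franciszka 1/8; Mieczyslaw 1/4; Nadia 1/8; Oleg 1/8; Tadeusz 1/8

Neither parent survives and there are no descendants, so the estate passes to Stanislawa's siblings and their issue per stirpes.
The estate is divided into 2 equal shares of 1/2 among Halina, Radoslaw.
Halina predeceased; the 1/2 allotted to Halina's branch passes to Halina's issue by representation.
The 1/2 is divided into 4 equal shares of 1/8 among Tadeusz, Nadia, Oleg, Franciszka.
Tadeusz is living and takes 1/8.
Nadia is living and takes 1/8.
Oleg is living and takes 1/8.
Franciszka is living and takes 1/8.
Radoslaw predeceased; the 1/2 allotted to Radoslaw's branch passes to Radoslaw's issue by representation.
The 1/2 is divided into 2 equal shares of 1/4 among Mieczyslaw, Eliasz.
Mieczyslaw is living and takes 1/4.
Eliasz is living and takes 1/4.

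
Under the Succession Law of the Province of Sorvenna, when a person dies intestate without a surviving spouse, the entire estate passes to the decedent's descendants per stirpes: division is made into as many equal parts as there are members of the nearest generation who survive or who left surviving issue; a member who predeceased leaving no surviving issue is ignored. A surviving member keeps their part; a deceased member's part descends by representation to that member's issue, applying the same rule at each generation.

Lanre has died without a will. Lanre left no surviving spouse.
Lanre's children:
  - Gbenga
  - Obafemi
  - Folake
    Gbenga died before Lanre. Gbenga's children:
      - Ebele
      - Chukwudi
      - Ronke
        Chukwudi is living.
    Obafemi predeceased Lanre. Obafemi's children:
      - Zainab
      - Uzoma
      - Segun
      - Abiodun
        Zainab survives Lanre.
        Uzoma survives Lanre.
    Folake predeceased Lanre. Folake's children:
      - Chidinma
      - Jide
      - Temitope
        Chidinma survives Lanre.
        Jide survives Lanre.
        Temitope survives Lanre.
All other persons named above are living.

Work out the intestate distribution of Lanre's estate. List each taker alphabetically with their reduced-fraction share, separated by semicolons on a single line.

There is no surviving spouse, so the entire estate passes to Lanre's descendants per stirpes.
The estate is divided into 3 equal shares of 1/3 among Gbenga, Obafemi, Folake.
Gbenga predeceased; the 1/3 allotted to Gbenga's branch passes to Gbenga's issue by representation.
The 1/3 is divided into 3 equal shares of 1/9 among Ebele, Chukwudi, Ronke.
Ebele is living and takes 1/9.
Chukwudi is living and takes 1/9.
Ronke is living and takes 1/9.
Obafemi predeceased; the 1/3 allotted to Obafemi's branch passes to Obafemi's issue by representation.
The 1/3 is divided into 4 equal shares of 1/12 among Zainab, Uzoma, Segun, Abiodun.
Zainab is living and takes 1/12.
Uzoma is living and takes 1/12.
Segun is living and takes 1/12.
Abiodun is living and takes 1/12.
Folake predeceased; the 1/3 allotted to Folake's branch passes to Folake's issue by representation.
The 1/3 is divided into 3 equal shares of 1/9 among Chidinma, Jide, Temitope.
Chidinma is living and takes 1/9.
Jide is living and takes 1/9.
Temitope is living and takes 1/9.

Abiodun 1/12; Chidinma 1/9; Chukwudi 1/9; Ebele 1/9; Jide 1/9; Ronke 1/9; Segun 1/12; Temitope 1/9; Uzoma 1/12; Zainab 1/12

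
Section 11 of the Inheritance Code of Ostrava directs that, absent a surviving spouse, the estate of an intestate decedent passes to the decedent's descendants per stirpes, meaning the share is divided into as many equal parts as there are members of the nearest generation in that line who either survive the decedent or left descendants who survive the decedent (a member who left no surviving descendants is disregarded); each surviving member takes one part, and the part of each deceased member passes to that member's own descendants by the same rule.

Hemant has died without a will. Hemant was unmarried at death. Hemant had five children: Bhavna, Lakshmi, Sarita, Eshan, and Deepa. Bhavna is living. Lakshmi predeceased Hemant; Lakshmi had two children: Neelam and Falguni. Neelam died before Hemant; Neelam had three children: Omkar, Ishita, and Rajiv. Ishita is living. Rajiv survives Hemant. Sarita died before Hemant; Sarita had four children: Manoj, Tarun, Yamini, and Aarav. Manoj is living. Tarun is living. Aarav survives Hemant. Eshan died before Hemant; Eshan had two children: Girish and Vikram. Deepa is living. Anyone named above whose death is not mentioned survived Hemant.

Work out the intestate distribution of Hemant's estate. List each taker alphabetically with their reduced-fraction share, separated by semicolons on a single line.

Aarav 1/20; Bhavna 1/5; Deepa 1/5; Falguni 1/10; Girish 1/10; Ishita 1/30; Manoj 1/20; Omkar 1/30; Rajiv 1/30; Tarun 1/20; Vikram 1/10; Yamini 1/20

There is no surviving spouse, so the entire estate passes to Hemant's descendants per stirpes.
The estate is divided into 5 equal shares of 1/5 among Bhavna, Lakshmi, Sarita, Eshan, Deepa.
Bhavna is living and takes 1/5.
Lakshmi predeceased; the 1/5 allotted to Lakshmi's branch passes to Lakshmi's issue by representation.
The 1/5 is divided into 2 equal shares of 1/10 among Neelam, Falguni.
Neelam predeceased; the 1/10 allotted to Neelam's branch passes to Neelam's issue by representation.
The 1/10 is divided into 3 equal shares of 1/30 among Omkar, Ishita, Rajiv.
Omkar is living and takes 1/30.
Ishita is living and takes 1/30.
Rajiv is living and takes 1/30.
Falguni is living and takes 1/10.
Sarita predeceased; the 1/5 allotted to Sarita's branch passes to Sarita's issue by representation.
The 1/5 is divided into 4 equal shares of 1/20 among Manoj, Tarun, Yamini, Aarav.
Manoj is living and takes 1/20.
Tarun is living and takes 1/20.
Yamini is living and takes 1/20.
Aarav is living and takes 1/20.
Eshan predeceased; the 1/5 allotted to Eshan's branch passes to Eshan's issue by representation.
The 1/5 is divided into 2 equal shares of 1/10 among Girish, Vikram.
Girish is living and takes 1/10.
Vikram is living and takes 1/10.
Deepa is living and takes 1/5.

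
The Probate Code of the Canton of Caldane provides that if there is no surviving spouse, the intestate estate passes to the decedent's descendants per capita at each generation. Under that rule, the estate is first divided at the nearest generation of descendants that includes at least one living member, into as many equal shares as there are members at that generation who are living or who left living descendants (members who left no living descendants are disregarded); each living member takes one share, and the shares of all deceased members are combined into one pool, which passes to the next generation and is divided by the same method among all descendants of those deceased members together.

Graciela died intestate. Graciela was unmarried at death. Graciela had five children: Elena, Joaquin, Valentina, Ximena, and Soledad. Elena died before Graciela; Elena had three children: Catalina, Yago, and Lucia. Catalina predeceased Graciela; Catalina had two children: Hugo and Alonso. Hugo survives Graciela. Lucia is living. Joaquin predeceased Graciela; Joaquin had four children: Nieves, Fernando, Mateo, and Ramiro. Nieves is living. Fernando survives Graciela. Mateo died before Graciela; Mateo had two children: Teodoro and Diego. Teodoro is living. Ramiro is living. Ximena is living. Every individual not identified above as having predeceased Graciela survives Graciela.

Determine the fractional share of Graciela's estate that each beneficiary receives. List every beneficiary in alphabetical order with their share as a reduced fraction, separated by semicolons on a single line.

There is no surviving spouse, so the entire estate passes to Graciela's descendants per capita at each generation.
At generation 1 (Elena, Joaquin, Valentina, Ximena, Soledad) there are 5 shares of (1)/5 = 1/5 each.
Living: Valentina, Ximena, and Soledad — each takes 1/5.
Deceased: Elena and Joaquin. Their combined 2/5 is pooled and carried to generation 2.
At generation 2 (Catalina, Yago, Lucia, Nieves, Fernando, Mateo, Ramiro) there are 7 shares of (2/5)/7 = 2/35 each.
Living: Yago, Lucia, Nieves, Fernando, and Ramiro — each takes 2/35.
Deceased: Catalina and Mateo. Their combined 4/35 is pooled and carried to generation 3.
At generation 3 (Hugo, Alonso, Teodoro, Diego) there are 4 shares of (4/35)/4 = 1/35 each.
Living: Hugo, Alonso, Teodoro, and Diego — each takes 1/35.

Alonso 1/35; Diego 1/35; Fernando 2/35; Hugo 1/35; Lucia 2/35; Nieves 2/35; Ramiro 2/35; Soledad 1/5; Teodoro 1/35; Valentina 1/5; Ximena 1/5; Yago 2/35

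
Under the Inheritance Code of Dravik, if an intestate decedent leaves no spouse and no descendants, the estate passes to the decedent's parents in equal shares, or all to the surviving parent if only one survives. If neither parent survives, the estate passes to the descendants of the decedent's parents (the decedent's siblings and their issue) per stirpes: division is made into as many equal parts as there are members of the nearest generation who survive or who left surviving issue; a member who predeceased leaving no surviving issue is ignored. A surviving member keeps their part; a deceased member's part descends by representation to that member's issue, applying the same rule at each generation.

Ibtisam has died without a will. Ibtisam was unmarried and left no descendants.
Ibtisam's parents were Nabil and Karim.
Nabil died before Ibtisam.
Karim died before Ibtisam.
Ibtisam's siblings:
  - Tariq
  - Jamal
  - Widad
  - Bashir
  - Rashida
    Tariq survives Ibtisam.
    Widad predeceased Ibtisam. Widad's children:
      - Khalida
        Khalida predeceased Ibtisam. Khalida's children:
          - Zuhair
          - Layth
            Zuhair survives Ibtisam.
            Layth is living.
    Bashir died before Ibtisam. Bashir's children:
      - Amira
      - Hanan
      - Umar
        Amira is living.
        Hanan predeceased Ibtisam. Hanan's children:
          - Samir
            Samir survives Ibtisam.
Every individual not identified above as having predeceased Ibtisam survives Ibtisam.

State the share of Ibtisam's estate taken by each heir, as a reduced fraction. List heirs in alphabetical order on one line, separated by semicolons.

Amira 1/15; Jamal 1/5; Layth 1/10; Rashida 1/5; Samir 1/15; Tariq 1/5; Umar 1/15; Zuhair 1/10

Neither parent survives and there are no descendants, so the estate passes to Ibtisam's siblings and their issue per stirpes.
The estate is divided into 5 equal shares of 1/5 among Tariq, Jamal, Widad, Bashir, Rashida.
Tariq is living and takes 1/5.
Jamal is living and takes 1/5.
Widad predeceased; the 1/5 allotted to Widad's branch passes to Widad's issue by representation.
Khalida's line is the sole branch at this level, so the full 1/5 passes to Khalida's issue by representation.
The 1/5 is divided into 2 equal shares of 1/10 among Zuhair, Layth.
Zuhair is living and takes 1/10.
Layth is living and takes 1/10.
Bashir predeceased; the 1/5 allotted to Bashir's branch passes to Bashir's issue by representation.
The 1/5 is divided into 3 equal shares of 1/15 among Amira, Hanan, Umar.
Amira is living and takes 1/15.
Hanan predeceased; the 1/15 allotted to Hanan's branch passes to Hanan's issue by representation.
Samir is the sole taker at this level and receives the full 1/15.
Umar is living and takes 1/15.
Rashida is living and takes 1/5.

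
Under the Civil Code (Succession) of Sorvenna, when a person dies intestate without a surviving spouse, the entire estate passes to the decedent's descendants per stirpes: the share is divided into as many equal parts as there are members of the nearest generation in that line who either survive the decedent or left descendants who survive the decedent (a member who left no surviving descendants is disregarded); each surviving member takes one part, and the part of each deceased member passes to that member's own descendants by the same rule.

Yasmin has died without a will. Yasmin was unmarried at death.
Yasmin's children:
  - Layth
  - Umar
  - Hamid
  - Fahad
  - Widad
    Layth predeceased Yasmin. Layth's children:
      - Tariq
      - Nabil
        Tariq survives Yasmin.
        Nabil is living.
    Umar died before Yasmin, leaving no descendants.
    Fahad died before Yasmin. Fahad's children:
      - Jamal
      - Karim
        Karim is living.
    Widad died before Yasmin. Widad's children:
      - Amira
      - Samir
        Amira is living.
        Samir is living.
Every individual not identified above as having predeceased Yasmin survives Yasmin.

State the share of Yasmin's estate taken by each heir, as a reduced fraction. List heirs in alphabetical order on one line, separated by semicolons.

Amira 1/8; Hamid 1/4; Jamal 1/8; Karim 1/8; Nabil 1/8; Samir 1/8; Tariq 1/8

There is no surviving spouse, so the entire estate passes to Yasmin's descendants per stirpes.
Umar left no surviving issue, so that branch lapses and is disregarded.
The estate is divided into 4 equal shares of 1/4 among Layth, Hamid, Fahad, Widad.
Layth predeceased; the 1/4 allotted to Layth's branch passes to Layth's issue by representation.
The 1/4 is divided into 2 equal shares of 1/8 among Tariq, Nabil.
Tariq is living and takes 1/8.
Nabil is living and takes 1/8.
Hamid is living and takes 1/4.
Fahad predeceased; the 1/4 allotted to Fahad's branch passes to Fahad's issue by representation.
The 1/4 is divided into 2 equal shares of 1/8 among Jamal, Karim.
Jamal is living and takes 1/8.
Karim is living and takes 1/8.
Widad predeceased; the 1/4 allotted to Widad's branch passes to Widad's issue by representation.
The 1/4 is divided into 2 equal shares of 1/8 among Amira, Samir.
Amira is living and takes 1/8.
Samir is living and takes 1/8.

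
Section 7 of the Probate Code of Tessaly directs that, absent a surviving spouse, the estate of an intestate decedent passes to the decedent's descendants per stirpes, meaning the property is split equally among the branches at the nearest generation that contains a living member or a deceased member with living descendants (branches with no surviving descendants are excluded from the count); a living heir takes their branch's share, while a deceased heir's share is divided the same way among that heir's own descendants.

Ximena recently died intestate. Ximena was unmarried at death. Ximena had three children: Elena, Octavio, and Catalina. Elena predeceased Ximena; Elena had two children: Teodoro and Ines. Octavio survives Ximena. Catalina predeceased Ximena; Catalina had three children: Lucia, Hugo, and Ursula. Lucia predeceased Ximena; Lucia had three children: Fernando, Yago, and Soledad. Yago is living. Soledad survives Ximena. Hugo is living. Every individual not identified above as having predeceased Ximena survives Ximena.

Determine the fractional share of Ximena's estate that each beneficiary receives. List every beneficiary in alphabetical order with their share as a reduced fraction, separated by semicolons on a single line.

Fernando 1/27; Hugo 1/9; Ines 1/6; Octavio 1/3; Soledad 1/27; Teodoro 1/6; Ursula 1/9; Yago 1/27

There is no surviving spouse, so the entire estate passes to Ximena's descendants per stirpes.
The estate is divided into 3 equal shares of 1/3 among Elena, Octavio, Catalina.
Elena predeceased; the 1/3 allotted to Elena's branch passes to Elena's issue by representation.
The 1/3 is divided into 2 equal shares of 1/6 among Teodoro, Ines.
Teodoro is living and takes 1/6.
Ines is living and takes 1/6.
Octavio is living and takes 1/3.
Catalina predeceased; the 1/3 allotted to Catalina's branch passes to Catalina's issue by representation.
The 1/3 is divided into 3 equal shares of 1/9 among Lucia, Hugo, Ursula.
Lucia predeceased; the 1/9 allotted to Lucia's branch passes to Lucia's issue by representation.
The 1/9 is divided into 3 equal shares of 1/27 among Fernando, Yago, Soledad.
Fernando is living and takes 1/27.
Yago is living and takes 1/27.
Soledad is living and takes 1/27.
Hugo is living and takes 1/9.
Ursula is living and takes 1/9.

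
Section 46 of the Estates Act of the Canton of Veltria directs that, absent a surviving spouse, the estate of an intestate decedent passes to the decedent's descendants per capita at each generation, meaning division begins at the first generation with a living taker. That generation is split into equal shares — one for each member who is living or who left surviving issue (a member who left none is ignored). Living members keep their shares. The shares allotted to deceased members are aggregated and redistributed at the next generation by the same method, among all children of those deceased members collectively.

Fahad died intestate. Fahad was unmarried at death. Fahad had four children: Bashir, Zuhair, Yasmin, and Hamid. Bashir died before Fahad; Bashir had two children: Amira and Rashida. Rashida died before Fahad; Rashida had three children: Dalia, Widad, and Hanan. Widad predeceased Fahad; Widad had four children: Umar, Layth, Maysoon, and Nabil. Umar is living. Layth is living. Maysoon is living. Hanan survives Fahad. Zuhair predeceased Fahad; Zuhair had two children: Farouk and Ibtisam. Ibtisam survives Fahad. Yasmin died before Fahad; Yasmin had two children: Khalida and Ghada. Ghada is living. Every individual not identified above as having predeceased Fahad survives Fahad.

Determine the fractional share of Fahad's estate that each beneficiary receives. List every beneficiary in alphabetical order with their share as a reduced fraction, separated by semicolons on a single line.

Amira 1/8; Dalia 1/24; Farouk 1/8; Ghada 1/8; Hamid 1/4; Hanan 1/24; Ibtisam 1/8; Khalida 1/8; Layth 1/96; Maysoon 1/96; Nabil 1/96; Umar 1/96

There is no surviving spouse, so the entire estate passes to Fahad's descendants per capita at each generation.
At generation 1 (Bashir, Zuhair, Yasmin, Hamid) there are 4 shares of (1)/4 = 1/4 each.
Living: Hamid — each takes 1/4.
Deceased: Bashir, Zuhair, and Yasmin. Their combined 3/4 is pooled and carried to generation 2.
At generation 2 (Amira, Rashida, Farouk, Ibtisam, Khalida, Ghada) there are 6 shares of (3/4)/6 = 1/8 each.
Living: Amira, Farouk, Ibtisam, Khalida, and Ghada — each takes 1/8.
Deceased: Rashida. That 1/8 share is carried to generation 3.
At generation 3 (Dalia, Widad, Hanan) there are 3 shares of (1/8)/3 = 1/24 each.
Living: Dalia and Hanan — each takes 1/24.
Deceased: Widad. That 1/24 share is carried to generation 4.
At generation 4 (Umar, Layth, Maysoon, Nabil) there are 4 shares of (1/24)/4 = 1/96 each.
Living: Umar, Layth, Maysoon, and Nabil — each takes 1/96.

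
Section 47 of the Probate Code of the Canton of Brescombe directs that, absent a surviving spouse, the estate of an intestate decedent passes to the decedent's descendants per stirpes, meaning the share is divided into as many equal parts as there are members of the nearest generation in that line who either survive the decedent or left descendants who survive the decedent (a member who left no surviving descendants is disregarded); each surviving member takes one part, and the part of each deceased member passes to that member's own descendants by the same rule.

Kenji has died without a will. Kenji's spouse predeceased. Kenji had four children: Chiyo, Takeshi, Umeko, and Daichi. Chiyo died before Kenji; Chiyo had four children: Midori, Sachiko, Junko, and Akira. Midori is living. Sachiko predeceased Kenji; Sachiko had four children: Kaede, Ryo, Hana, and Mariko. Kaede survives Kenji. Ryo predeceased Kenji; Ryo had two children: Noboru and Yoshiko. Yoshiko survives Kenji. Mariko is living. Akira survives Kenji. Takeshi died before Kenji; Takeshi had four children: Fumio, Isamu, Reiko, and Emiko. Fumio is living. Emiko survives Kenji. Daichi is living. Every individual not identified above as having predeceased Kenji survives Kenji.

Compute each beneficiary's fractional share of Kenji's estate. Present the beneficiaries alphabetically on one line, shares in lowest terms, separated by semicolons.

Akira 1/16; Daichi 1/4; Emiko 1/16; Fumio 1/16; Hana 1/64; Isamu 1/16; Junko 1/16; Kaede 1/64; Mariko 1/64; Midori 1/16; Noboru 1/128; Reiko 1/16; Umeko 1/4; Yoshiko 1/128

There is no surviving spouse, so the entire estate passes to Kenji's descendants per stirpes.
The estate is divided into 4 equal shares of 1/4 among Chiyo, Takeshi, Umeko, Daichi.
Chiyo predeceased; the 1/4 allotted to Chiyo's branch passes to Chiyo's issue by representation.
The 1/4 is divided into 4 equal shares of 1/16 among Midori, Sachiko, Junko, Akira.
Midori is living and takes 1/16.
Sachiko predeceased; the 1/16 allotted to Sachiko's branch passes to Sachiko's issue by representation.
The 1/16 is divided into 4 equal shares of 1/64 among Kaede, Ryo, Hana, Mariko.
Kaede is living and takes 1/64.
Ryo predeceased; the 1/64 allotted to Ryo's branch passes to Ryo's issue by representation.
The 1/64 is divided into 2 equal shares of 1/128 among Noboru, Yoshiko.
Noboru is living and takes 1/128.
Yoshiko is living and takes 1/128.
Hana is living and takes 1/64.
Mariko is living and takes 1/64.
Junko is living and takes 1/16.
Akira is living and takes 1/16.
Takeshi predeceased; the 1/4 allotted to Takeshi's branch passes to Takeshi's issue by representation.
The 1/4 is divided into 4 equal shares of 1/16 among Fumio, Isamu, Reiko, Emiko.
Fumio is living and takes 1/16.
Isamu is living and takes 1/16.
Reiko is living and takes 1/16.
Emiko is living and takes 1/16.
Umeko is living and takes 1/4.
Daichi is living and takes 1/4.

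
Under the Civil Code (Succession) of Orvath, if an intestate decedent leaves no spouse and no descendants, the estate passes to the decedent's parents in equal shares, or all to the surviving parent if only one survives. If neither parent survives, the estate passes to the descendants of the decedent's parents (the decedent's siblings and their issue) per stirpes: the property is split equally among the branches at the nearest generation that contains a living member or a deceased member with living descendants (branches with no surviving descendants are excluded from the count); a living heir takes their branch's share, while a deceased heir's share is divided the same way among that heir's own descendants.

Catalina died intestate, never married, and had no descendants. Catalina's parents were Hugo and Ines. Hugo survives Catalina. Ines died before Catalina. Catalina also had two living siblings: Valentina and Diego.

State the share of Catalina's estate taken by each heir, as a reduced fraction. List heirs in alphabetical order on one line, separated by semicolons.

Hugo 1

Only one parent, Hugo, survives, so Hugo takes the entire estate. The siblings take nothing because a surviving parent has priority.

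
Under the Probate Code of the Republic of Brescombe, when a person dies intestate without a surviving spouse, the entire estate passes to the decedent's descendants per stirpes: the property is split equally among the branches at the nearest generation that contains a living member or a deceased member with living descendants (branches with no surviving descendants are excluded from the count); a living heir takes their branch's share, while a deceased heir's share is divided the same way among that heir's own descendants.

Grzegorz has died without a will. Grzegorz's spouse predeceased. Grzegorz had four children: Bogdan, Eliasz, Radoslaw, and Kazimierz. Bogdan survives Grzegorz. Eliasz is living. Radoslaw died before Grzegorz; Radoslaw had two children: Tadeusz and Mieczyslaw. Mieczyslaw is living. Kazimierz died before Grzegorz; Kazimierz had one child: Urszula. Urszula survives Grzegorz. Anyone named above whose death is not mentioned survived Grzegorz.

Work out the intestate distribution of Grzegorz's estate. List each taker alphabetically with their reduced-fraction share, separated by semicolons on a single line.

Bogdan 1/4; Eliasz 1/4; Mieczyslaw 1/8; Tadeusz 1/8; Urszula 1/4

There is no surviving spouse, so the entire estate passes to Grzegorz's descendants per stirpes.
The estate is divided into 4 equal shares of 1/4 among Bogdan, Eliasz, Radoslaw, Kazimierz.
Bogdan is living and takes 1/4.
Eliasz is living and takes 1/4.
Radoslaw predeceased; the 1/4 allotted to Radoslaw's branch passes to Radoslaw's issue by representation.
The 1/4 is divided into 2 equal shares of 1/8 among Tadeusz, Mieczyslaw.
Tadeusz is living and takes 1/8.
Mieczyslaw is living and takes 1/8.
Kazimierz predeceased; the 1/4 allotted to Kazimierz's branch passes to Kazimierz's issue by representation.
Urszula is the sole taker at this level and receives the full 1/4.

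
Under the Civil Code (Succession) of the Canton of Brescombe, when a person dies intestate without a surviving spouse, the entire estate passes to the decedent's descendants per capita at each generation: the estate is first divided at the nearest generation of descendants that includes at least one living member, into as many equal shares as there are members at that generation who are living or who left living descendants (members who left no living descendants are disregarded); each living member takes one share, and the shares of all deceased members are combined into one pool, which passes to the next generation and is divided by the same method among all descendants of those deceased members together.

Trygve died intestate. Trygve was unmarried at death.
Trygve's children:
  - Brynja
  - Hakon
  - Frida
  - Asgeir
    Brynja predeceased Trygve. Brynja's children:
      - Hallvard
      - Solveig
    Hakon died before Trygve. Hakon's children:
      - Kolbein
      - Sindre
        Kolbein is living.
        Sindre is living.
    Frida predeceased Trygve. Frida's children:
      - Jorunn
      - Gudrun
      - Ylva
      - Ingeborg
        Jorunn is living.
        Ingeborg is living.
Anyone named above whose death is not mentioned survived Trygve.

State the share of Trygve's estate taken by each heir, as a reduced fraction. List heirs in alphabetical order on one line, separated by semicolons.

Asgeir 1/4; Gudrun 3/32; Hallvard 3/32; Ingeborg 3/32; Jorunn 3/32; Kolbein 3/32; Sindre 3/32; Solveig 3/32; Ylva 3/32

There is no surviving spouse, so the entire estate passes to Trygve's descendants per capita at each generation.
At generation 1 (Brynja, Hakon, Frida, Asgeir) there are 4 shares of (1)/4 = 1/4 each.
Living: Asgeir — each takes 1/4.
Deceased: Brynja, Hakon, and Frida. Their combined 3/4 is pooled and carried to generation 2.
At generation 2 (Hallvard, Solveig, Kolbein, Sindre, Jorunn, Gudrun, Ylva, Ingeborg) there are 8 shares of (3/4)/8 = 3/32 each.
Living: Hallvard, Solveig, Kolbein, Sindre, Jorunn, Gudrun, Ylva, and Ingeborg — each takes 3/32.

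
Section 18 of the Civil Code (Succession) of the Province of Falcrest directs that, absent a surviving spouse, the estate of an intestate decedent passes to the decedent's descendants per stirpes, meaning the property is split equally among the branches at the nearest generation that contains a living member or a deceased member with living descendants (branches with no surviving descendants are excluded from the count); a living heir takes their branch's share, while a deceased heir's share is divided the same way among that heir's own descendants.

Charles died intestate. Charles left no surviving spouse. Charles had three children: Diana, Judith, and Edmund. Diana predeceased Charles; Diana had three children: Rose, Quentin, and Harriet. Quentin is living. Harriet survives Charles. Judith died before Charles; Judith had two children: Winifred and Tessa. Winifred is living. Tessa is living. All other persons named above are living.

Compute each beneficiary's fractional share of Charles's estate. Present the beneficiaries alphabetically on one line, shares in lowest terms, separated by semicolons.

There is no surviving spouse, so the entire estate passes to Charles's descendants per stirpes.
The estate is divided into 3 equal shares of 1/3 among Diana, Judith, Edmund.
Diana predeceased; the 1/3 allotted to Diana's branch passes to Diana's issue by representation.
The 1/3 is divided into 3 equal shares of 1/9 among Rose, Quentin, Harriet.
Rose is living and takes 1/9.
Quentin is living and takes 1/9.
Harriet is living and takes 1/9.
Judith predeceased; the 1/3 allotted to Judith's branch passes to Judith's issue by representation.
The 1/3 is divided into 2 equal shares of 1/6 among Winifred, Tessa.
Winifred is living and takes 1/6.
Tessa is living and takes 1/6.
Edmund is living and takes 1/3.

Edmund 1/3; Harriet 1/9; Quentin 1/9; Rose 1/9; Tessa 1/6; Winifred 1/6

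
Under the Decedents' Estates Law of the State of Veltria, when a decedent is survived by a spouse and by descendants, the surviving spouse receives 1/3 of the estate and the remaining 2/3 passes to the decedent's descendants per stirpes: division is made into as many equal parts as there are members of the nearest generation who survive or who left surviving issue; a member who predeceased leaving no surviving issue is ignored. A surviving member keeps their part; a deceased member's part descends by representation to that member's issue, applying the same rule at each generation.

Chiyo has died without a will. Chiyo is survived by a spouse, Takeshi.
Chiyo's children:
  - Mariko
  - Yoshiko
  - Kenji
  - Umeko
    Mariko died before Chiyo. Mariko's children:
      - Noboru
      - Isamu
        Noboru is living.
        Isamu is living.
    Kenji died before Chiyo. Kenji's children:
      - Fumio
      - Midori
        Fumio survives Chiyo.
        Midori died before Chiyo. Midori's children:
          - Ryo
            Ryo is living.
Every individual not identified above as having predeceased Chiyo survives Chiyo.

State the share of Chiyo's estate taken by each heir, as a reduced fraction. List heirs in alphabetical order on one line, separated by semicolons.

Takeshi, as surviving spouse, takes 1/3.
The remaining 2/3 passes to Chiyo's descendants per stirpes.
The 2/3 is divided into 4 equal shares of 1/6 among Mariko, Yoshiko, Kenji, Umeko.
Mariko predeceased; the 1/6 allotted to Mariko's branch passes to Mariko's issue by representation.
The 1/6 is divided into 2 equal shares of 1/12 among Noboru, Isamu.
Noboru is living and takes 1/12.
Isamu is living and takes 1/12.
Yoshiko is living and takes 1/6.
Kenji predeceased; the 1/6 allotted to Kenji's branch passes to Kenji's issue by representation.
The 1/6 is divided into 2 equal shares of 1/12 among Fumio, Midori.
Fumio is living and takes 1/12.
Midori predeceased; the 1/12 allotted to Midori's branch passes to Midori's issue by representation.
Ryo is the sole taker at this level and receives the full 1/12.
Umeko is living and takes 1/6.

Fumio 1/12; Isamu 1/12; Noboru 1/12; Ryo 1/12; Takeshi 1/3; Umeko 1/6; Yoshiko 1/6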